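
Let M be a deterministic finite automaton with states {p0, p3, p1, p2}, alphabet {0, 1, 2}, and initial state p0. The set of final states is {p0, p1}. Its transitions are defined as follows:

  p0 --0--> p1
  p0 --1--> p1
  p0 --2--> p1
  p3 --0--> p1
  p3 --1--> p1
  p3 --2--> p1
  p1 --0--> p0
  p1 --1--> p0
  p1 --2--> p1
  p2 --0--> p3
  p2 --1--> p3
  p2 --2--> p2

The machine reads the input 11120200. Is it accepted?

start at p0
read '1': p0 → p1
read '1': p1 → p0
read '1': p0 → p1
read '2': p1 → p1
read '0': p1 → p0
read '2': p0 → p1
read '0': p1 → p0
read '0': p0 → p1
End state p1 is accepting.

Yes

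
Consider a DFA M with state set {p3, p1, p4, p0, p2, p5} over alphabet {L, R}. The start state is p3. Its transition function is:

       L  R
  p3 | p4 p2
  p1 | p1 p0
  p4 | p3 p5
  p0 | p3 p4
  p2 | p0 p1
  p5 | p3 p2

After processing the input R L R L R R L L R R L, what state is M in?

p3

p3 → p2 → p0 → p4 → p3 → p2 → p1 → p1 → p1 → p0 → p4 → p3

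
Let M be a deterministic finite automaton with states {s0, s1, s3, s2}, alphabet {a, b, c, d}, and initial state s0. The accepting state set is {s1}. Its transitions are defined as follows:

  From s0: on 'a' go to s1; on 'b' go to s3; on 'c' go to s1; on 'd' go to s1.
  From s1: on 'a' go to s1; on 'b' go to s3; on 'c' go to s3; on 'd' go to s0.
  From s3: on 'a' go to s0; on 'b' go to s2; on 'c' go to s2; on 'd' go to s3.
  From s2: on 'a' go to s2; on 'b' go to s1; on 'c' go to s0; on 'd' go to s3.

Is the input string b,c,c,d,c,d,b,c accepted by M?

No

s0 → s3 → s2 → s0 → s1 → s3 → s3 → s2 → s0
End state s0 is not accepting.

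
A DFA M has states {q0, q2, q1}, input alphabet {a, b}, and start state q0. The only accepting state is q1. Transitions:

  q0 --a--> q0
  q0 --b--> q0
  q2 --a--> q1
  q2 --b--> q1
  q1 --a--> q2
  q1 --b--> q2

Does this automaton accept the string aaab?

start at q0
read 'a': q0 → q0
read 'a': q0 → q0
read 'a': q0 → q0
read 'b': q0 → q0
End state q0 is not accepting.

No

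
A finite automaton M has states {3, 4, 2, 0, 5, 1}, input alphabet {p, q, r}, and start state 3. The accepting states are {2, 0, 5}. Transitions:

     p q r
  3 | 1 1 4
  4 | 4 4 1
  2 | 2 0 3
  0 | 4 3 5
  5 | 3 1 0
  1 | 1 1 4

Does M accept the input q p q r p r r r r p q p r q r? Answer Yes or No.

No

start at 3
read 'q': 3 → 1
read 'p': 1 → 1
read 'q': 1 → 1
read 'r': 1 → 4
read 'p': 4 → 4
read 'r': 4 → 1
read 'r': 1 → 4
read 'r': 4 → 1
read 'r': 1 → 4
read 'p': 4 → 4
read 'q': 4 → 4
read 'p': 4 → 4
read 'r': 4 → 1
read 'q': 1 → 1
read 'r': 1 → 4
End state 4 is not accepting.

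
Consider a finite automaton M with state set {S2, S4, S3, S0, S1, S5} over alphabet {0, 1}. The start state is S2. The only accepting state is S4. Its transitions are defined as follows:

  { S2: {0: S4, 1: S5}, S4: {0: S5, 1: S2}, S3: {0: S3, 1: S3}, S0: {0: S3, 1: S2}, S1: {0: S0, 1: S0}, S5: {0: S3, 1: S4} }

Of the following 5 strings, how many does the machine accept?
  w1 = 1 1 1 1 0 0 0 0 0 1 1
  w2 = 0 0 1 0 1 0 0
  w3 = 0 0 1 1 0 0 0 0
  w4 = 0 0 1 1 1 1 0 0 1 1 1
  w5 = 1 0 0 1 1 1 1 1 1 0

0

w1:
  start at S2
  read '1': S2 → S5
  read '1': S5 → S4
  read '1': S4 → S2
  read '1': S2 → S5
  read '0': S5 → S3
  read '0': S3 → S3
  read '0': S3 → S3
  read '0': S3 → S3
  read '0': S3 → S3
  read '1': S3 → S3
  read '1': S3 → S3
  end S3, rejected
w2:
  start at S2
  read '0': S2 → S4
  read '0': S4 → S5
  read '1': S5 → S4
  read '0': S4 → S5
  read '1': S5 → S4
  read '0': S4 → S5
  read '0': S5 → S3
  end S3, rejected
w3:
  start at S2
  read '0': S2 → S4
  read '0': S4 → S5
  read '1': S5 → S4
  read '1': S4 → S2
  read '0': S2 → S4
  read '0': S4 → S5
  read '0': S5 → S3
  read '0': S3 → S3
  end S3, rejected
w4:
  start at S2
  read '0': S2 → S4
  read '0': S4 → S5
  read '1': S5 → S4
  read '1': S4 → S2
  read '1': S2 → S5
  read '1': S5 → S4
  read '0': S4 → S5
  read '0': S5 → S3
  read '1': S3 → S3
  read '1': S3 → S3
  read '1': S3 → S3
  end S3, rejected
w5:
  start at S2
  read '1': S2 → S5
  read '0': S5 → S3
  read '0': S3 → S3
  read '1': S3 → S3
  read '1': S3 → S3
  read '1': S3 → S3
  read '1': S3 → S3
  read '1': S3 → S3
  read '1': S3 → S3
  read '0': S3 → S3
  end S3, rejected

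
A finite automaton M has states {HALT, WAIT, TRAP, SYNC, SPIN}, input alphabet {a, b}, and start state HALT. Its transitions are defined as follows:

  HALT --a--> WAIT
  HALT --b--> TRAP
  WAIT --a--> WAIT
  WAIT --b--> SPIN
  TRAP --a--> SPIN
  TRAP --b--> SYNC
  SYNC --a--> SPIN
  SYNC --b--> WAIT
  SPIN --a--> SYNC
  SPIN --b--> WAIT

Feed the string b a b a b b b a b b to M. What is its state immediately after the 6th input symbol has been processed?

HALT → TRAP → SPIN → WAIT → WAIT → SPIN → WAIT
After 6 symbols: WAIT.

WAIT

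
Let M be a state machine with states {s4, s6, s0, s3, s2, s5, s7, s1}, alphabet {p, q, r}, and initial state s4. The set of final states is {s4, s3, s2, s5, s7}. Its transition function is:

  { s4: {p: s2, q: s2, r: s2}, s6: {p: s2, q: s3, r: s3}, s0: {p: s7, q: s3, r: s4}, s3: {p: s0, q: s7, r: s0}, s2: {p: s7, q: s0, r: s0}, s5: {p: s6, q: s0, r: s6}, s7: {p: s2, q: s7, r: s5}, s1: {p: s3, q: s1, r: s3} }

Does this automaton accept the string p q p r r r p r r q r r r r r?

Trace: s4 -p-> s2 -q-> s0 -p-> s7 -r-> s5 -r-> s6 -r-> s3 -p-> s0 -r-> s4 -r-> s2 -q-> s0 -r-> s4 -r-> s2 -r-> s0 -r-> s4 -r-> s2
End state s2 is accepting.

Yes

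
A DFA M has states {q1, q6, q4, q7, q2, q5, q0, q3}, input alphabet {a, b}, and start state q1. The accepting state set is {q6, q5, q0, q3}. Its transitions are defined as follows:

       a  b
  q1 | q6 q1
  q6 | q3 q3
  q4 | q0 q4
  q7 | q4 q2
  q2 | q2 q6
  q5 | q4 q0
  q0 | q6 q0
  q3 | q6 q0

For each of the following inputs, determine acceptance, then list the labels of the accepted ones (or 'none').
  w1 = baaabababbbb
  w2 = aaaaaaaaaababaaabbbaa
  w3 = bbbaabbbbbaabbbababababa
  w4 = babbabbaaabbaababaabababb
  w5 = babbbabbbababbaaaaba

w1, w2, w3, w4, w5

w1:
  start at q1
  read 'b': q1 → q1
  read 'a': q1 → q6
  read 'a': q6 → q3
  read 'a': q3 → q6
  read 'b': q6 → q3
  read 'a': q3 → q6
  read 'b': q6 → q3
  read 'a': q3 → q6
  read 'b': q6 → q3
  read 'b': q3 → q0
  read 'b': q0 → q0
  read 'b': q0 → q0
  end q0, accepted
w2:
  start at q1
  read 'a': q1 → q6
  read 'a': q6 → q3
  read 'a': q3 → q6
  read 'a': q6 → q3
  read 'a': q3 → q6
  read 'a': q6 → q3
  read 'a': q3 → q6
  read 'a': q6 → q3
  read 'a': q3 → q6
  read 'a': q6 → q3
  read 'b': q3 → q0
  read 'a': q0 → q6
  read 'b': q6 → q3
  read 'a': q3 → q6
  read 'a': q6 → q3
  read 'a': q3 → q6
  read 'b': q6 → q3
  read 'b': q3 → q0
  read 'b': q0 → q0
  read 'a': q0 → q6
  read 'a': q6 → q3
  end q3, accepted
w3:
  start at q1
  read 'b': q1 → q1
  read 'b': q1 → q1
  read 'b': q1 → q1
  read 'a': q1 → q6
  read 'a': q6 → q3
  read 'b': q3 → q0
  read 'b': q0 → q0
  read 'b': q0 → q0
  read 'b': q0 → q0
  read 'b': q0 → q0
  read 'a': q0 → q6
  read 'a': q6 → q3
  read 'b': q3 → q0
  read 'b': q0 → q0
  read 'b': q0 → q0
  read 'a': q0 → q6
  read 'b': q6 → q3
  read 'a': q3 → q6
  read 'b': q6 → q3
  read 'a': q3 → q6
  read 'b': q6 → q3
  read 'a': q3 → q6
  read 'b': q6 → q3
  read 'a': q3 → q6
  end q6, accepted
w4:
  start at q1
  read 'b': q1 → q1
  read 'a': q1 → q6
  read 'b': q6 → q3
  read 'b': q3 → q0
  read 'a': q0 → q6
  read 'b': q6 → q3
  read 'b': q3 → q0
  read 'a': q0 → q6
  read 'a': q6 → q3
  read 'a': q3 → q6
  read 'b': q6 → q3
  read 'b': q3 → q0
  read 'a': q0 → q6
  read 'a': q6 → q3
  read 'b': q3 → q0
  read 'a': q0 → q6
  read 'b': q6 → q3
  read 'a': q3 → q6
  read 'a': q6 → q3
  read 'b': q3 → q0
  read 'a': q0 → q6
  read 'b': q6 → q3
  read 'a': q3 → q6
  read 'b': q6 → q3
  read 'b': q3 → q0
  end q0, accepted
w5:
  start at q1
  read 'b': q1 → q1
  read 'a': q1 → q6
  read 'b': q6 → q3
  read 'b': q3 → q0
  read 'b': q0 → q0
  read 'a': q0 → q6
  read 'b': q6 → q3
  read 'b': q3 → q0
  read 'b': q0 → q0
  read 'a': q0 → q6
  read 'b': q6 → q3
  read 'a': q3 → q6
  read 'b': q6 → q3
  read 'b': q3 → q0
  read 'a': q0 → q6
  read 'a': q6 → q3
  read 'a': q3 → q6
  read 'a': q6 → q3
  read 'b': q3 → q0
  read 'a': q0 → q6
  end q6, accepted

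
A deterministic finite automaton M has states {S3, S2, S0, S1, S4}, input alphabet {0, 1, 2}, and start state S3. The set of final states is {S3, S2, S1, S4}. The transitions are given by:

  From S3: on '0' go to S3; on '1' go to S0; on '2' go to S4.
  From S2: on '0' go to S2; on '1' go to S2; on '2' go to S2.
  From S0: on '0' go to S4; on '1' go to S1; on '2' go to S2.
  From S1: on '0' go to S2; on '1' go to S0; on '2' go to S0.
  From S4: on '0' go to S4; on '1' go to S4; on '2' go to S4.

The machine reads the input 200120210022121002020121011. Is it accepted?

Trace: S3 -2-> S4 -0-> S4 -0-> S4 -1-> S4 -2-> S4 -0-> S4 -2-> S4 -1-> S4 -0-> S4 -0-> S4 -2-> S4 -2-> S4 -1-> S4 -2-> S4 -1-> S4 -0-> S4 -0-> S4 -2-> S4 -0-> S4 -2-> S4 -0-> S4 -1-> S4 -2-> S4 -1-> S4 -0-> S4 -1-> S4 -1-> S4
End state S4 is accepting.

Yes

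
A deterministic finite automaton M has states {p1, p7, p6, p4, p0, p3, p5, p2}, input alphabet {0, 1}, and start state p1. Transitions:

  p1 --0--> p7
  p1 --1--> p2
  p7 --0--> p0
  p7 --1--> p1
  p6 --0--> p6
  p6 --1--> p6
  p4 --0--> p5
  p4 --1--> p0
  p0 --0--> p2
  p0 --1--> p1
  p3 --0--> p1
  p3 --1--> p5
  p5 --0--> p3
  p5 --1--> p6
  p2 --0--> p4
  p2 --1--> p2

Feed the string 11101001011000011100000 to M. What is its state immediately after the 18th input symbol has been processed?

start at p1
read '1': p1 → p2
read '1': p2 → p2
read '1': p2 → p2
read '0': p2 → p4
read '1': p4 → p0
read '0': p0 → p2
read '0': p2 → p4
read '1': p4 → p0
read '0': p0 → p2
read '1': p2 → p2
read '1': p2 → p2
read '0': p2 → p4
read '0': p4 → p5
read '0': p5 → p3
read '0': p3 → p1
read '1': p1 → p2
read '1': p2 → p2
read '1': p2 → p2
After 18 symbols: p2.

p2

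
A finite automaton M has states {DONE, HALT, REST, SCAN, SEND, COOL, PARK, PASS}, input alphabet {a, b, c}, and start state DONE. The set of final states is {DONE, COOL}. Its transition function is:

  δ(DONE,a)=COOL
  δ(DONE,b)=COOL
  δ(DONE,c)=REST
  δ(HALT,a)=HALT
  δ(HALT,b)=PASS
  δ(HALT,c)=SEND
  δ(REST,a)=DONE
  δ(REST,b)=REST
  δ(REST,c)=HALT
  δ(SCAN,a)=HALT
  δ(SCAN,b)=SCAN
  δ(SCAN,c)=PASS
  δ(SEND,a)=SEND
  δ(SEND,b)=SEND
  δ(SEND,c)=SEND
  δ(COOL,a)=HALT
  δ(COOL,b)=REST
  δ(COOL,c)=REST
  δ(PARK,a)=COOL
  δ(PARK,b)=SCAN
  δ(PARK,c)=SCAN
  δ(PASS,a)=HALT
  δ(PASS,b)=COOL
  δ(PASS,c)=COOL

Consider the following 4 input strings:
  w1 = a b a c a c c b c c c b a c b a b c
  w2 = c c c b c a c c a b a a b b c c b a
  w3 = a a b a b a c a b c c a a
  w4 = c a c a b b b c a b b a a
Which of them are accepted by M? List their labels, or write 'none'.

none

w1: DONE → COOL → REST → DONE → REST → DONE → REST → HALT → PASS → COOL → REST → HALT → PASS → HALT → SEND → SEND → SEND → SEND → SEND  → end SEND, rejected
w2: DONE → REST → HALT → SEND → SEND → SEND → SEND → SEND → SEND → SEND → SEND → SEND → SEND → SEND → SEND → SEND → SEND → SEND → SEND  → end SEND, rejected
w3: DONE → COOL → HALT → PASS → HALT → PASS → HALT → SEND → SEND → SEND → SEND → SEND → SEND → SEND  → end SEND, rejected
w4: DONE → REST → DONE → REST → DONE → COOL → REST → REST → HALT → HALT → PASS → COOL → HALT → HALT  → end HALT, rejected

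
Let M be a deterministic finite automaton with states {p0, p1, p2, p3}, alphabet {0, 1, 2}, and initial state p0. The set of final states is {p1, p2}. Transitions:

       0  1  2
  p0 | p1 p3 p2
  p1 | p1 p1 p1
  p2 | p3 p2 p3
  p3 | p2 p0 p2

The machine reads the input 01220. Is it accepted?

Yes

p0 → p1 → p1 → p1 → p1 → p1
End state p1 is accepting.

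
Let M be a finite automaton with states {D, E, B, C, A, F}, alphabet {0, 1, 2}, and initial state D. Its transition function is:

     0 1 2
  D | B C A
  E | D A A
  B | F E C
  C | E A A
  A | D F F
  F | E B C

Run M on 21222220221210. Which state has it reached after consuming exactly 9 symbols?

start at D
read '2': D → A
read '1': A → F
read '2': F → C
read '2': C → A
read '2': A → F
read '2': F → C
read '2': C → A
read '0': A → D
read '2': D → A
After 9 symbols: A.

A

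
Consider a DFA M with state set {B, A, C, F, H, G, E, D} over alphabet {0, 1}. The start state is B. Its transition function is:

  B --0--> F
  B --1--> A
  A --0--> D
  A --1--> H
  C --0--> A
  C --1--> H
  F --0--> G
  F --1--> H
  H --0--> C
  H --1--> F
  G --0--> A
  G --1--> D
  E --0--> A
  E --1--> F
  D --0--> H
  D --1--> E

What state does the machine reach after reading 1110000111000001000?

Trace: B -1-> A -1-> H -1-> F -0-> G -0-> A -0-> D -0-> H -1-> F -1-> H -1-> F -0-> G -0-> A -0-> D -0-> H -0-> C -1-> H -0-> C -0-> A -0-> D

D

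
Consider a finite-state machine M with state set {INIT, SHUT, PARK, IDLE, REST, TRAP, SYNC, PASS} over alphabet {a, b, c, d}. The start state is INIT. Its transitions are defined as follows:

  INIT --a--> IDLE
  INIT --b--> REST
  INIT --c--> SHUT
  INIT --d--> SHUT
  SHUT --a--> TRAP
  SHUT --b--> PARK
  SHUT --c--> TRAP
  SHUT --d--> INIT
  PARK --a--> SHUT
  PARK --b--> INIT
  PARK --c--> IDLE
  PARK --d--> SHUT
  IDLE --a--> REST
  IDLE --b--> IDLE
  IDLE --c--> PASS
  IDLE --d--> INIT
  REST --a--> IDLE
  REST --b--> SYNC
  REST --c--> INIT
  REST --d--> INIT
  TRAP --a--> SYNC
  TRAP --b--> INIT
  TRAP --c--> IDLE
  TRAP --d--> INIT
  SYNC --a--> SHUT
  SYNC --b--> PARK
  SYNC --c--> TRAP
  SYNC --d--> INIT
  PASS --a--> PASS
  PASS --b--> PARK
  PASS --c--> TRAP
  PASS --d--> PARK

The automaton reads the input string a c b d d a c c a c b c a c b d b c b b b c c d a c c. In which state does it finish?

IDLE

start at INIT
read 'a': INIT → IDLE
read 'c': IDLE → PASS
read 'b': PASS → PARK
read 'd': PARK → SHUT
read 'd': SHUT → INIT
read 'a': INIT → IDLE
read 'c': IDLE → PASS
read 'c': PASS → TRAP
read 'a': TRAP → SYNC
read 'c': SYNC → TRAP
read 'b': TRAP → INIT
read 'c': INIT → SHUT
read 'a': SHUT → TRAP
read 'c': TRAP → IDLE
read 'b': IDLE → IDLE
read 'd': IDLE → INIT
read 'b': INIT → REST
read 'c': REST → INIT
read 'b': INIT → REST
read 'b': REST → SYNC
read 'b': SYNC → PARK
read 'c': PARK → IDLE
read 'c': IDLE → PASS
read 'd': PASS → PARK
read 'a': PARK → SHUT
read 'c': SHUT → TRAP
read 'c': TRAP → IDLE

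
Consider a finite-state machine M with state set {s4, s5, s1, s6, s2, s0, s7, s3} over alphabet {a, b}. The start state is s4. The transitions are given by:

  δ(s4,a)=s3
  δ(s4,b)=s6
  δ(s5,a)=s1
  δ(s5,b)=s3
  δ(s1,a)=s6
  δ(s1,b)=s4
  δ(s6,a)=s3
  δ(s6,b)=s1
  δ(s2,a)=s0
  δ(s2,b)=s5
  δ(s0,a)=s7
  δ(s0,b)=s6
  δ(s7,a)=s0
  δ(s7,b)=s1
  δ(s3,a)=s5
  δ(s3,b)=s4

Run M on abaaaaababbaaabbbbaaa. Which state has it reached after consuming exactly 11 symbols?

s6

Trace: s4 -a-> s3 -b-> s4 -a-> s3 -a-> s5 -a-> s1 -a-> s6 -a-> s3 -b-> s4 -a-> s3 -b-> s4 -b-> s6
After 11 symbols: s6.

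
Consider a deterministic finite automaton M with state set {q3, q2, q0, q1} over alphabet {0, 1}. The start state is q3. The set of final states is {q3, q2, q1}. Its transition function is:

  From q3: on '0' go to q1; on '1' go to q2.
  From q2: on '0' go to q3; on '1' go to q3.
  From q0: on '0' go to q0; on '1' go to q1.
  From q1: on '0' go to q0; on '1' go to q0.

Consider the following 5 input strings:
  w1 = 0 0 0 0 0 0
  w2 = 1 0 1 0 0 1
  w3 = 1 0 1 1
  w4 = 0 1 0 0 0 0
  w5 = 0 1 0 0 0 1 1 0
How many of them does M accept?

w1: Trace: q3 -0-> q1 -0-> q0 -0-> q0 -0-> q0 -0-> q0 -0-> q0  → end q0, rejected
w2: Trace: q3 -1-> q2 -0-> q3 -1-> q2 -0-> q3 -0-> q1 -1-> q0  → end q0, rejected
w3: Trace: q3 -1-> q2 -0-> q3 -1-> q2 -1-> q3  → end q3, accepted
w4: Trace: q3 -0-> q1 -1-> q0 -0-> q0 -0-> q0 -0-> q0 -0-> q0  → end q0, rejected
w5: Trace: q3 -0-> q1 -1-> q0 -0-> q0 -0-> q0 -0-> q0 -1-> q1 -1-> q0 -0-> q0  → end q0, rejected

1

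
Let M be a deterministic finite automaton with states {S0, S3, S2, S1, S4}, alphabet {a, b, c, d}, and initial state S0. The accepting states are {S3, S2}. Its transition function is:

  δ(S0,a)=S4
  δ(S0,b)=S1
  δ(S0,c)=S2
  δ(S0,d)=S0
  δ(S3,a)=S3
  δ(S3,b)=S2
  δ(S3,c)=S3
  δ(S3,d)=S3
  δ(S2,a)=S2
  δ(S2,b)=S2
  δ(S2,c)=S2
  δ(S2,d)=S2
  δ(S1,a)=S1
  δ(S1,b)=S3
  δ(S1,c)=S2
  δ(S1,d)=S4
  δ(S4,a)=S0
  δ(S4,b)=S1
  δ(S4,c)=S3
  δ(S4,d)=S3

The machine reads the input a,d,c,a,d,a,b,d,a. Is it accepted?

Yes

Trace: S0 -a-> S4 -d-> S3 -c-> S3 -a-> S3 -d-> S3 -a-> S3 -b-> S2 -d-> S2 -a-> S2
End state S2 is accepting.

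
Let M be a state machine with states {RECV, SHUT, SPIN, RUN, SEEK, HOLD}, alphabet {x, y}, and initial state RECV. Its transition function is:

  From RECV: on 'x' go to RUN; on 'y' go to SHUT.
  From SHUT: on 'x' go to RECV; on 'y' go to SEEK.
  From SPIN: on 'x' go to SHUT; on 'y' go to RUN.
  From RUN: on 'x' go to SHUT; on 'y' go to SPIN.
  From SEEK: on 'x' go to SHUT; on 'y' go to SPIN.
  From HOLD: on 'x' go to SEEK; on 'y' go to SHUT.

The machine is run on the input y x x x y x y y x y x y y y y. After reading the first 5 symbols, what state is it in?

start at RECV
read 'y': RECV → SHUT
read 'x': SHUT → RECV
read 'x': RECV → RUN
read 'x': RUN → SHUT
read 'y': SHUT → SEEK
After 5 symbols: SEEK.

SEEK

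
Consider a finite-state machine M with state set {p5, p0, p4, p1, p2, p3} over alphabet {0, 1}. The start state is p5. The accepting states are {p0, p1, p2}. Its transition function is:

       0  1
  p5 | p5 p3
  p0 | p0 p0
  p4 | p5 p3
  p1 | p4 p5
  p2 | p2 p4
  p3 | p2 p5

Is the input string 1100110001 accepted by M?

No

start at p5
read '1': p5 → p3
read '1': p3 → p5
read '0': p5 → p5
read '0': p5 → p5
read '1': p5 → p3
read '1': p3 → p5
read '0': p5 → p5
read '0': p5 → p5
read '0': p5 → p5
read '1': p5 → p3
End state p3 is not accepting.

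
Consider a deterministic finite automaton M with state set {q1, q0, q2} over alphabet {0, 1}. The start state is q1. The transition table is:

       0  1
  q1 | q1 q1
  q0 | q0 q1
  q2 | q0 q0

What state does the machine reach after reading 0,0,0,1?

q1 → q1 → q1 → q1 → q1

q1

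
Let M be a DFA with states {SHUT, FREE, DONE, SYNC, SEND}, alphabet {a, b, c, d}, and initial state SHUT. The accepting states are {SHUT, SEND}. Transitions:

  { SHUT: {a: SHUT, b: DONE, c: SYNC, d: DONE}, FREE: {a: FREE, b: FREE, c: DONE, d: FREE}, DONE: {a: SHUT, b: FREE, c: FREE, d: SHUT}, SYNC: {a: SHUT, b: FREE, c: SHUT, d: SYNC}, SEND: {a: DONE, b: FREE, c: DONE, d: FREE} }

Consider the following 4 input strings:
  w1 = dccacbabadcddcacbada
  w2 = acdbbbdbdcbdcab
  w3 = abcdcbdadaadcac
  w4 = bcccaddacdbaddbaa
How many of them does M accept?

w1:
  start at SHUT
  read 'd': SHUT → DONE
  read 'c': DONE → FREE
  read 'c': FREE → DONE
  read 'a': DONE → SHUT
  read 'c': SHUT → SYNC
  read 'b': SYNC → FREE
  read 'a': FREE → FREE
  read 'b': FREE → FREE
  read 'a': FREE → FREE
  read 'd': FREE → FREE
  read 'c': FREE → DONE
  read 'd': DONE → SHUT
  read 'd': SHUT → DONE
  read 'c': DONE → FREE
  read 'a': FREE → FREE
  read 'c': FREE → DONE
  read 'b': DONE → FREE
  read 'a': FREE → FREE
  read 'd': FREE → FREE
  read 'a': FREE → FREE
  end FREE, rejected
w2:
  start at SHUT
  read 'a': SHUT → SHUT
  read 'c': SHUT → SYNC
  read 'd': SYNC → SYNC
  read 'b': SYNC → FREE
  read 'b': FREE → FREE
  read 'b': FREE → FREE
  read 'd': FREE → FREE
  read 'b': FREE → FREE
  read 'd': FREE → FREE
  read 'c': FREE → DONE
  read 'b': DONE → FREE
  read 'd': FREE → FREE
  read 'c': FREE → DONE
  read 'a': DONE → SHUT
  read 'b': SHUT → DONE
  end DONE, rejected
w3:
  start at SHUT
  read 'a': SHUT → SHUT
  read 'b': SHUT → DONE
  read 'c': DONE → FREE
  read 'd': FREE → FREE
  read 'c': FREE → DONE
  read 'b': DONE → FREE
  read 'd': FREE → FREE
  read 'a': FREE → FREE
  read 'd': FREE → FREE
  read 'a': FREE → FREE
  read 'a': FREE → FREE
  read 'd': FREE → FREE
  read 'c': FREE → DONE
  read 'a': DONE → SHUT
  read 'c': SHUT → SYNC
  end SYNC, rejected
w4:
  start at SHUT
  read 'b': SHUT → DONE
  read 'c': DONE → FREE
  read 'c': FREE → DONE
  read 'c': DONE → FREE
  read 'a': FREE → FREE
  read 'd': FREE → FREE
  read 'd': FREE → FREE
  read 'a': FREE → FREE
  read 'c': FREE → DONE
  read 'd': DONE → SHUT
  read 'b': SHUT → DONE
  read 'a': DONE → SHUT
  read 'd': SHUT → DONE
  read 'd': DONE → SHUT
  read 'b': SHUT → DONE
  read 'a': DONE → SHUT
  read 'a': SHUT → SHUT
  end SHUT, accepted

1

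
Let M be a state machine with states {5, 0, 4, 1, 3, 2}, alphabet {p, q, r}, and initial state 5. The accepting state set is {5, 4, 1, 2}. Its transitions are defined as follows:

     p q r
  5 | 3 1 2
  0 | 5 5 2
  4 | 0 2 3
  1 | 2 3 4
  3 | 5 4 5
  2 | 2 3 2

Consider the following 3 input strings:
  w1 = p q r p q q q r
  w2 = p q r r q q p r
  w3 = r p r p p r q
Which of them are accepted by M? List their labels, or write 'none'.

w1: Trace: 5 -p-> 3 -q-> 4 -r-> 3 -p-> 5 -q-> 1 -q-> 3 -q-> 4 -r-> 3  → end 3, rejected
w2: Trace: 5 -p-> 3 -q-> 4 -r-> 3 -r-> 5 -q-> 1 -q-> 3 -p-> 5 -r-> 2  → end 2, accepted
w3: Trace: 5 -r-> 2 -p-> 2 -r-> 2 -p-> 2 -p-> 2 -r-> 2 -q-> 3  → end 3, rejected

w2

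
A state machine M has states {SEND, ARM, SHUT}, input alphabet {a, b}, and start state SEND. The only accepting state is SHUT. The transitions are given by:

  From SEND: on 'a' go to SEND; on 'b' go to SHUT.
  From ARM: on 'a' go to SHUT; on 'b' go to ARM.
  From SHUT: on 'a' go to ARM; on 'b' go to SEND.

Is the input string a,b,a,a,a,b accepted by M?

start at SEND
read 'a': SEND → SEND
read 'b': SEND → SHUT
read 'a': SHUT → ARM
read 'a': ARM → SHUT
read 'a': SHUT → ARM
read 'b': ARM → ARM
End state ARM is not accepting.

No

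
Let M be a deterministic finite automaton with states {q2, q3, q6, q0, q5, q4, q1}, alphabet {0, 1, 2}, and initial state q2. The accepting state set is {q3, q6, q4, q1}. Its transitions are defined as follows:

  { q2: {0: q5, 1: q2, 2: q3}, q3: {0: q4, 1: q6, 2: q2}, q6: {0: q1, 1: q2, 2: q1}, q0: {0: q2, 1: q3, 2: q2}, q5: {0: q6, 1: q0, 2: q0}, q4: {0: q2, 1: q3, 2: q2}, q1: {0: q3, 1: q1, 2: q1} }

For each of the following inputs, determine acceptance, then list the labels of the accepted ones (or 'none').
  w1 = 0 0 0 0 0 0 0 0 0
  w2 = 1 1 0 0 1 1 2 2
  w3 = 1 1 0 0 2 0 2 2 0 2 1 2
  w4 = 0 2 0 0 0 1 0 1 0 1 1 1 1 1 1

w1:
  start at q2
  read '0': q2 → q5
  read '0': q5 → q6
  read '0': q6 → q1
  read '0': q1 → q3
  read '0': q3 → q4
  read '0': q4 → q2
  read '0': q2 → q5
  read '0': q5 → q6
  read '0': q6 → q1
  end q1, accepted
w2:
  start at q2
  read '1': q2 → q2
  read '1': q2 → q2
  read '0': q2 → q5
  read '0': q5 → q6
  read '1': q6 → q2
  read '1': q2 → q2
  read '2': q2 → q3
  read '2': q3 → q2
  end q2, rejected
w3:
  start at q2
  read '1': q2 → q2
  read '1': q2 → q2
  read '0': q2 → q5
  read '0': q5 → q6
  read '2': q6 → q1
  read '0': q1 → q3
  read '2': q3 → q2
  read '2': q2 → q3
  read '0': q3 → q4
  read '2': q4 → q2
  read '1': q2 → q2
  read '2': q2 → q3
  end q3, accepted
w4:
  start at q2
  read '0': q2 → q5
  read '2': q5 → q0
  read '0': q0 → q2
  read '0': q2 → q5
  read '0': q5 → q6
  read '1': q6 → q2
  read '0': q2 → q5
  read '1': q5 → q0
  read '0': q0 → q2
  read '1': q2 → q2
  read '1': q2 → q2
  read '1': q2 → q2
  read '1': q2 → q2
  read '1': q2 → q2
  read '1': q2 → q2
  end q2, rejected

w1, w3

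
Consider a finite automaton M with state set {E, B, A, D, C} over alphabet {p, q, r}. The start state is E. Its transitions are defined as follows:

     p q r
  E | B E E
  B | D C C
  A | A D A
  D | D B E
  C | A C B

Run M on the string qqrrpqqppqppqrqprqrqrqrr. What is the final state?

E

start at E
read 'q': E → E
read 'q': E → E
read 'r': E → E
read 'r': E → E
read 'p': E → B
read 'q': B → C
read 'q': C → C
read 'p': C → A
read 'p': A → A
read 'q': A → D
read 'p': D → D
read 'p': D → D
read 'q': D → B
read 'r': B → C
read 'q': C → C
read 'p': C → A
read 'r': A → A
read 'q': A → D
read 'r': D → E
read 'q': E → E
read 'r': E → E
read 'q': E → E
read 'r': E → E
read 'r': E → E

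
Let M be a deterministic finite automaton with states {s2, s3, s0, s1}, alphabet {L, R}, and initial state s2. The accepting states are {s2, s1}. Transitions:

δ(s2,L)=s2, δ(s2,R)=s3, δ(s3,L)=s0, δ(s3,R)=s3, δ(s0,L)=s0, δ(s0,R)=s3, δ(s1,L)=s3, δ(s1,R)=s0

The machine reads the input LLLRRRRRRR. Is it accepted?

start at s2
read 'L': s2 → s2
read 'L': s2 → s2
read 'L': s2 → s2
read 'R': s2 → s3
read 'R': s3 → s3
read 'R': s3 → s3
read 'R': s3 → s3
read 'R': s3 → s3
read 'R': s3 → s3
read 'R': s3 → s3
End state s3 is not accepting.

No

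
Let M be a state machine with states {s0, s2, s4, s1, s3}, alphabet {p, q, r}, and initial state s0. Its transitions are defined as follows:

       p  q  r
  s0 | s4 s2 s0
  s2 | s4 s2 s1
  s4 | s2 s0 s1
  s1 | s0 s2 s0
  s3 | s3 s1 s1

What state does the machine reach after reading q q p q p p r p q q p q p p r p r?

s0

Trace: s0 -q-> s2 -q-> s2 -p-> s4 -q-> s0 -p-> s4 -p-> s2 -r-> s1 -p-> s0 -q-> s2 -q-> s2 -p-> s4 -q-> s0 -p-> s4 -p-> s2 -r-> s1 -p-> s0 -r-> s0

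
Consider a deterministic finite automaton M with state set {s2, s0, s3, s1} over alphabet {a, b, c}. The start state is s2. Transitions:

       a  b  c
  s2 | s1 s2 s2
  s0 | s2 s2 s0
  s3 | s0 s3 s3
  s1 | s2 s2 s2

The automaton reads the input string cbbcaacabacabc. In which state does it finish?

s2 → s2 → s2 → s2 → s2 → s1 → s2 → s2 → s1 → s2 → s1 → s2 → s1 → s2 → s2

s2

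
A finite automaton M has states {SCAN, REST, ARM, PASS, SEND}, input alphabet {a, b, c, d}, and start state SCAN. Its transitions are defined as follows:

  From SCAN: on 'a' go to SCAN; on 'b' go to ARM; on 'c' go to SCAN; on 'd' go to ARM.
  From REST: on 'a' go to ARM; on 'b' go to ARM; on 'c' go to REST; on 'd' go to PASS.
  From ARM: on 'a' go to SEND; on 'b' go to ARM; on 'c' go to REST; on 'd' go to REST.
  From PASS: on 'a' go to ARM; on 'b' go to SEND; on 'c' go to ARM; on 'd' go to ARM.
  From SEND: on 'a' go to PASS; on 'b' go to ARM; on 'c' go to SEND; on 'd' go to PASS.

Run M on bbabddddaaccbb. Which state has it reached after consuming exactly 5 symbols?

REST

start at SCAN
read 'b': SCAN → ARM
read 'b': ARM → ARM
read 'a': ARM → SEND
read 'b': SEND → ARM
read 'd': ARM → REST
After 5 symbols: REST.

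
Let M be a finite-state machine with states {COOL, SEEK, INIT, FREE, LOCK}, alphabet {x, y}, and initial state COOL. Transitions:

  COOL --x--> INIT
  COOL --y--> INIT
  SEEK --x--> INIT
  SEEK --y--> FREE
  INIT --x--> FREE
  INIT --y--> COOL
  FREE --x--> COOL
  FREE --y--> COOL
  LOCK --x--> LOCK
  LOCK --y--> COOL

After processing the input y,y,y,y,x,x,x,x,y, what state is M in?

Trace: COOL -y-> INIT -y-> COOL -y-> INIT -y-> COOL -x-> INIT -x-> FREE -x-> COOL -x-> INIT -y-> COOL

COOL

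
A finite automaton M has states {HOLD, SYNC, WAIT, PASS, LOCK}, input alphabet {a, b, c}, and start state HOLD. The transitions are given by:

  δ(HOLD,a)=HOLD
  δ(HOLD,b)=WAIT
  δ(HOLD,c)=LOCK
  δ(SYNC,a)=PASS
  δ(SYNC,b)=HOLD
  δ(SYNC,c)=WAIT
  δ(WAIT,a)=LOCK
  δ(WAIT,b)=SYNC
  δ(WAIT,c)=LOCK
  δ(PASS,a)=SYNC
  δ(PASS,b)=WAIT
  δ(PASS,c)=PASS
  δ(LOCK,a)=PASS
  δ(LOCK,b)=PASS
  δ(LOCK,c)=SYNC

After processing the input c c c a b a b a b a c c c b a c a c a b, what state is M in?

Trace: HOLD -c-> LOCK -c-> SYNC -c-> WAIT -a-> LOCK -b-> PASS -a-> SYNC -b-> HOLD -a-> HOLD -b-> WAIT -a-> LOCK -c-> SYNC -c-> WAIT -c-> LOCK -b-> PASS -a-> SYNC -c-> WAIT -a-> LOCK -c-> SYNC -a-> PASS -b-> WAIT

WAIT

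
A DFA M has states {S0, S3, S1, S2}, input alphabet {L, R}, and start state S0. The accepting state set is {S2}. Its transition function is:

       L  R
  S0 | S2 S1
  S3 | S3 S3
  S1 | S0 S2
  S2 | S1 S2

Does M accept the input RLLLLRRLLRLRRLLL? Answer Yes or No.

Yes

Trace: S0 -R-> S1 -L-> S0 -L-> S2 -L-> S1 -L-> S0 -R-> S1 -R-> S2 -L-> S1 -L-> S0 -R-> S1 -L-> S0 -R-> S1 -R-> S2 -L-> S1 -L-> S0 -L-> S2
End state S2 is accepting.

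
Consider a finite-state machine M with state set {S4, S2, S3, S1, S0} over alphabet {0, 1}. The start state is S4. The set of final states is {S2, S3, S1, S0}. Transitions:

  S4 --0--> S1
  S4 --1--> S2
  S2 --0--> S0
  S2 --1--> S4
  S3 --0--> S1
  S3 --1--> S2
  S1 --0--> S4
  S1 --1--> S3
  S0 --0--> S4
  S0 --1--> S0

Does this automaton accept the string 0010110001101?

start at S4
read '0': S4 → S1
read '0': S1 → S4
read '1': S4 → S2
read '0': S2 → S0
read '1': S0 → S0
read '1': S0 → S0
read '0': S0 → S4
read '0': S4 → S1
read '0': S1 → S4
read '1': S4 → S2
read '1': S2 → S4
read '0': S4 → S1
read '1': S1 → S3
End state S3 is accepting.

Yes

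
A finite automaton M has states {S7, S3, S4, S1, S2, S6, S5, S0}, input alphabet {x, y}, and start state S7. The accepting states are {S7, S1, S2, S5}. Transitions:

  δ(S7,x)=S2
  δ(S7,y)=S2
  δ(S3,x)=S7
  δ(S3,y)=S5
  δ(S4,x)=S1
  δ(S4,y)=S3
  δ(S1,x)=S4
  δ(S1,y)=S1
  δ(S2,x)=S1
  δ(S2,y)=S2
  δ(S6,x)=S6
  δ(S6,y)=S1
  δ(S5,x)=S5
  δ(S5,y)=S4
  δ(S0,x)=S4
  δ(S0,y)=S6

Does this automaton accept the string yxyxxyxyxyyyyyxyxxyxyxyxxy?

No

S7 → S2 → S1 → S1 → S4 → S1 → S1 → S4 → S3 → S7 → S2 → S2 → S2 → S2 → S2 → S1 → S1 → S4 → S1 → S1 → S4 → S3 → S7 → S2 → S1 → S4 → S3
End state S3 is not accepting.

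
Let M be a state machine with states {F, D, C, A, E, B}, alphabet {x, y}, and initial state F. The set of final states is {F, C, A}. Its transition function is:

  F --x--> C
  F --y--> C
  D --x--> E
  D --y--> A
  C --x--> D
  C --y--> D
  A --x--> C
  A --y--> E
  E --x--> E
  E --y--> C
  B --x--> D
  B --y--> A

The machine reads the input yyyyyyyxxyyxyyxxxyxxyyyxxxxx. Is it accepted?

No

start at F
read 'y': F → C
read 'y': C → D
read 'y': D → A
read 'y': A → E
read 'y': E → C
read 'y': C → D
read 'y': D → A
read 'x': A → C
read 'x': C → D
read 'y': D → A
read 'y': A → E
read 'x': E → E
read 'y': E → C
read 'y': C → D
read 'x': D → E
read 'x': E → E
read 'x': E → E
read 'y': E → C
read 'x': C → D
read 'x': D → E
read 'y': E → C
read 'y': C → D
read 'y': D → A
read 'x': A → C
read 'x': C → D
read 'x': D → E
read 'x': E → E
read 'x': E → E
End state E is not accepting.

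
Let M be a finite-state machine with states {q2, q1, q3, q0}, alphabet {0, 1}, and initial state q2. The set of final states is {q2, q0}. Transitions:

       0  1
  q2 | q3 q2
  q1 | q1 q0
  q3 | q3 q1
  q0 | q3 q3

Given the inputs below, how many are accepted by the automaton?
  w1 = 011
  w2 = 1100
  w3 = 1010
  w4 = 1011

w1: Trace: q2 -0-> q3 -1-> q1 -1-> q0  → end q0, accepted
w2: Trace: q2 -1-> q2 -1-> q2 -0-> q3 -0-> q3  → end q3, rejected
w3: Trace: q2 -1-> q2 -0-> q3 -1-> q1 -0-> q1  → end q1, rejected
w4: Trace: q2 -1-> q2 -0-> q3 -1-> q1 -1-> q0  → end q0, accepted

2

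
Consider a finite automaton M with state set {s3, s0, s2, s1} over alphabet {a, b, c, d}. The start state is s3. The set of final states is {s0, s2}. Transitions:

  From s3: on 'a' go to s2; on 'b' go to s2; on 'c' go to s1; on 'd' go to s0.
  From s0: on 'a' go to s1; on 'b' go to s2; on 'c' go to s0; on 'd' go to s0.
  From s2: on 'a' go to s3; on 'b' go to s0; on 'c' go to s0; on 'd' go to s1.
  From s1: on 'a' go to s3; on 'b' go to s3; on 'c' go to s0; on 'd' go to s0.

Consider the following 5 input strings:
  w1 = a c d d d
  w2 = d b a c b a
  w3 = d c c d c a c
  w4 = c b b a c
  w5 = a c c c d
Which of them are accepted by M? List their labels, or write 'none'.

w1, w2, w3, w5

w1:
  start at s3
  read 'a': s3 → s2
  read 'c': s2 → s0
  read 'd': s0 → s0
  read 'd': s0 → s0
  read 'd': s0 → s0
  end s0, accepted
w2:
  start at s3
  read 'd': s3 → s0
  read 'b': s0 → s2
  read 'a': s2 → s3
  read 'c': s3 → s1
  read 'b': s1 → s3
  read 'a': s3 → s2
  end s2, accepted
w3:
  start at s3
  read 'd': s3 → s0
  read 'c': s0 → s0
  read 'c': s0 → s0
  read 'd': s0 → s0
  read 'c': s0 → s0
  read 'a': s0 → s1
  read 'c': s1 → s0
  end s0, accepted
w4:
  start at s3
  read 'c': s3 → s1
  read 'b': s1 → s3
  read 'b': s3 → s2
  read 'a': s2 → s3
  read 'c': s3 → s1
  end s1, rejected
w5:
  start at s3
  read 'a': s3 → s2
  read 'c': s2 → s0
  read 'c': s0 → s0
  read 'c': s0 → s0
  read 'd': s0 → s0
  end s0, accepted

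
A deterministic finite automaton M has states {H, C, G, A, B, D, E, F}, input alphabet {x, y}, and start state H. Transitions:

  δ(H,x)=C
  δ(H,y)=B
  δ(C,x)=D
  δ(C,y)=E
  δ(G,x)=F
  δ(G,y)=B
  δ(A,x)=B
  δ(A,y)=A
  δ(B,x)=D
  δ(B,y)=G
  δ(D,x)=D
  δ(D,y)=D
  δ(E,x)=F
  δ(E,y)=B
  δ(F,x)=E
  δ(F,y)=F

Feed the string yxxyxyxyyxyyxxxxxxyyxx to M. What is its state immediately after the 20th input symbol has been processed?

D

start at H
read 'y': H → B
read 'x': B → D
read 'x': D → D
read 'y': D → D
read 'x': D → D
read 'y': D → D
read 'x': D → D
read 'y': D → D
read 'y': D → D
read 'x': D → D
read 'y': D → D
read 'y': D → D
read 'x': D → D
read 'x': D → D
read 'x': D → D
read 'x': D → D
read 'x': D → D
read 'x': D → D
read 'y': D → D
read 'y': D → D
After 20 symbols: D.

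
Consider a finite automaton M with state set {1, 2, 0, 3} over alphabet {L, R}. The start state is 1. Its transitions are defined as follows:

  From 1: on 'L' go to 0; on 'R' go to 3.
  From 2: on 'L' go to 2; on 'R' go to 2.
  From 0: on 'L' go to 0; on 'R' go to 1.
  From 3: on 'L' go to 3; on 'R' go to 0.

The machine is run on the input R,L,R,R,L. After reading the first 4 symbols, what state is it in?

1 → 3 → 3 → 0 → 1
After 4 symbols: 1.

1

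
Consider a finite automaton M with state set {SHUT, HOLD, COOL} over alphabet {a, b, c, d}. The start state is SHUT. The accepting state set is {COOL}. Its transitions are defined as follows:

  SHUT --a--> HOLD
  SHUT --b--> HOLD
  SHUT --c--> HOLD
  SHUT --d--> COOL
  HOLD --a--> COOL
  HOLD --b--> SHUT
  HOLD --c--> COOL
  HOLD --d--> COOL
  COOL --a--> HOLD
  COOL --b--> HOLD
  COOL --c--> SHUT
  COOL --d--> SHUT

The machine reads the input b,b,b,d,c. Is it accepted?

start at SHUT
read 'b': SHUT → HOLD
read 'b': HOLD → SHUT
read 'b': SHUT → HOLD
read 'd': HOLD → COOL
read 'c': COOL → SHUT
End state SHUT is not accepting.

No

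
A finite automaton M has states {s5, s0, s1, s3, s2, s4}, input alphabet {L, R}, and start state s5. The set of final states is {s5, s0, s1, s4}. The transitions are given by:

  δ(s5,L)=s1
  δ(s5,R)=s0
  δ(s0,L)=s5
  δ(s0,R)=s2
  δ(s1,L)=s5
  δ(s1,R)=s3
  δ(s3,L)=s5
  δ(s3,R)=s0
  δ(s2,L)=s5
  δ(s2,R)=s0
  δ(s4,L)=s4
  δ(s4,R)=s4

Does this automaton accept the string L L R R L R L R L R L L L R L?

Trace: s5 -L-> s1 -L-> s5 -R-> s0 -R-> s2 -L-> s5 -R-> s0 -L-> s5 -R-> s0 -L-> s5 -R-> s0 -L-> s5 -L-> s1 -L-> s5 -R-> s0 -L-> s5
End state s5 is accepting.

Yes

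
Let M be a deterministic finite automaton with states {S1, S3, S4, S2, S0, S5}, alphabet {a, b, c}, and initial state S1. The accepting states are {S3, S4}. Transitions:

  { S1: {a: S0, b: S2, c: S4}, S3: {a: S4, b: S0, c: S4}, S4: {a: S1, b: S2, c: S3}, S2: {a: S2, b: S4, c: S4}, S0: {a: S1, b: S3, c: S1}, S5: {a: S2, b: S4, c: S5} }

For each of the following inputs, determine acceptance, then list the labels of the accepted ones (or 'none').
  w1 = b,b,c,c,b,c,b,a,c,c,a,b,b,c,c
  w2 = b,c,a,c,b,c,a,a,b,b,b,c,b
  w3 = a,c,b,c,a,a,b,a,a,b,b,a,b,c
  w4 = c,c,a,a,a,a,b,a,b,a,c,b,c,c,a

w1: Trace: S1 -b-> S2 -b-> S4 -c-> S3 -c-> S4 -b-> S2 -c-> S4 -b-> S2 -a-> S2 -c-> S4 -c-> S3 -a-> S4 -b-> S2 -b-> S4 -c-> S3 -c-> S4  → end S4, accepted
w2: Trace: S1 -b-> S2 -c-> S4 -a-> S1 -c-> S4 -b-> S2 -c-> S4 -a-> S1 -a-> S0 -b-> S3 -b-> S0 -b-> S3 -c-> S4 -b-> S2  → end S2, rejected
w3: Trace: S1 -a-> S0 -c-> S1 -b-> S2 -c-> S4 -a-> S1 -a-> S0 -b-> S3 -a-> S4 -a-> S1 -b-> S2 -b-> S4 -a-> S1 -b-> S2 -c-> S4  → end S4, accepted
w4: Trace: S1 -c-> S4 -c-> S3 -a-> S4 -a-> S1 -a-> S0 -a-> S1 -b-> S2 -a-> S2 -b-> S4 -a-> S1 -c-> S4 -b-> S2 -c-> S4 -c-> S3 -a-> S4  → end S4, accepted

w1, w3, w4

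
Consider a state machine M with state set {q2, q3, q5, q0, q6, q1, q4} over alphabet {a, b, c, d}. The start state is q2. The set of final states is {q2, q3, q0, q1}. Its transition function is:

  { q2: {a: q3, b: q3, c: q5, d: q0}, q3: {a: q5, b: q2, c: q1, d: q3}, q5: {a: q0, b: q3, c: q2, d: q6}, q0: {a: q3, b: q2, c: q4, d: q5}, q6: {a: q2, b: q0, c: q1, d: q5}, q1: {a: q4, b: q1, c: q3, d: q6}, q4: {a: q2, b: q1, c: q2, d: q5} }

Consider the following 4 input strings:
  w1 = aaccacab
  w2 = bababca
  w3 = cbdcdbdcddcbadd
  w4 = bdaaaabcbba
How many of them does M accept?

1

w1: q2 → q3 → q5 → q2 → q5 → q0 → q4 → q2 → q3  → end q3, accepted
w2: q2 → q3 → q5 → q3 → q5 → q3 → q1 → q4  → end q4, rejected
w3: q2 → q5 → q3 → q3 → q1 → q6 → q0 → q5 → q2 → q0 → q5 → q2 → q3 → q5 → q6 → q5  → end q5, rejected
w4: q2 → q3 → q3 → q5 → q0 → q3 → q5 → q3 → q1 → q1 → q1 → q4  → end q4, rejected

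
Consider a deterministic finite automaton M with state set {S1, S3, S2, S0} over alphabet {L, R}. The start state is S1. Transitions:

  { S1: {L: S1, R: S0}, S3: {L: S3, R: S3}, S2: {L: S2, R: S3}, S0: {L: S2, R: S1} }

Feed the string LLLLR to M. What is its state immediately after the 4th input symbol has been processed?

S1

start at S1
read 'L': S1 → S1
read 'L': S1 → S1
read 'L': S1 → S1
read 'L': S1 → S1
After 4 symbols: S1.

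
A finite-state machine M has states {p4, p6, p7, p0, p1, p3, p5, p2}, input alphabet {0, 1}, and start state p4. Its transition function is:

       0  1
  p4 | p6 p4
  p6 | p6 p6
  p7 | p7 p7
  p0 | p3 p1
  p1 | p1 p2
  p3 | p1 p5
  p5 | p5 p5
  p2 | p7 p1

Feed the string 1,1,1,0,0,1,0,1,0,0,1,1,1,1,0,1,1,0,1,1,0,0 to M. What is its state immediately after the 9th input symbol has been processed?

p6

Trace: p4 -1-> p4 -1-> p4 -1-> p4 -0-> p6 -0-> p6 -1-> p6 -0-> p6 -1-> p6 -0-> p6
After 9 symbols: p6.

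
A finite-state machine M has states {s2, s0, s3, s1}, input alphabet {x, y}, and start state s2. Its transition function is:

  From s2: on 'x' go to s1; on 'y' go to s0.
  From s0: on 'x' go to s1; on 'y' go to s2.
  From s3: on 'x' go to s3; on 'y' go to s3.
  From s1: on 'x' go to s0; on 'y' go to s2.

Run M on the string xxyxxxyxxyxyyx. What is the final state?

s2 → s1 → s0 → s2 → s1 → s0 → s1 → s2 → s1 → s0 → s2 → s1 → s2 → s0 → s1

s1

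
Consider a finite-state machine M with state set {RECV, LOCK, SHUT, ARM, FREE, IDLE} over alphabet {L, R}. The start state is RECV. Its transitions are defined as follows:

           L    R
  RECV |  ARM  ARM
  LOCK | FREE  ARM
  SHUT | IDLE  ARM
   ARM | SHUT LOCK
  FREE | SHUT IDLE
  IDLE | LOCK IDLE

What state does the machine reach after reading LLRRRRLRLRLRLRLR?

ARM

RECV → ARM → SHUT → ARM → LOCK → ARM → LOCK → FREE → IDLE → LOCK → ARM → SHUT → ARM → SHUT → ARM → SHUT → ARM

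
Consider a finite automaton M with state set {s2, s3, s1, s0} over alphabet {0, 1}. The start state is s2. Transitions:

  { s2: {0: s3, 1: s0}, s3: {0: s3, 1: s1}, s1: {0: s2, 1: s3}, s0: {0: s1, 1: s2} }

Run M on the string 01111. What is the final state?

s2 → s3 → s1 → s3 → s1 → s3

s3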